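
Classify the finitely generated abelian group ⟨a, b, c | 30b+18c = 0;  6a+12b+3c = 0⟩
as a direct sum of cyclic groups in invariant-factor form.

rank_ℚ(R)=2; free=3−2=1
SNF(R) diag = [3, 6] → torsion [3, 6]

Answer: M ≅ ℤ^1 ⊕ ℤ/3 ⊕ ℤ/6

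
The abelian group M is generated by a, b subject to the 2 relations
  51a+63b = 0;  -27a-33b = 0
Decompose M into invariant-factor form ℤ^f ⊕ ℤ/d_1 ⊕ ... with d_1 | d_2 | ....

rank_ℚ(R)=2; free=2−2=0
SNF(R) diag = [3, 6] → torsion [3, 6]

Answer: M ≅ ℤ/3 ⊕ ℤ/6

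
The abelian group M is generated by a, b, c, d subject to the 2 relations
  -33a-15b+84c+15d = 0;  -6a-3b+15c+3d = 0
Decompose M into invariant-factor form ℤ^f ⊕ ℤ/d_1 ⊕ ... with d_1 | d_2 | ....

rank_ℚ(R)=2; free=4−2=2
SNF(R) diag = [3, 3] → torsion [3, 3]

Answer: M ≅ ℤ^2 ⊕ ℤ/3 ⊕ ℤ/3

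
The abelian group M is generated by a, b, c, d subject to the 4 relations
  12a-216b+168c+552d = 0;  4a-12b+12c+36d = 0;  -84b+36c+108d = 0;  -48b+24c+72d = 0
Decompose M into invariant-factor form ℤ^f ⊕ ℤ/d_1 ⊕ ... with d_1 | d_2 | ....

rank_ℚ(R)=4; free=4−4=0
SNF(R) diag = [4, 12, 24, 48] → torsion [4, 12, 24, 48]

Answer: M ≅ ℤ/4 ⊕ ℤ/12 ⊕ ℤ/24 ⊕ ℤ/48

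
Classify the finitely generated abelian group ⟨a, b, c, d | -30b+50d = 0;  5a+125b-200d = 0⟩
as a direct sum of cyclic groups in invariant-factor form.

Answer: M ≅ ℤ^2 ⊕ ℤ/5 ⊕ ℤ/10

Derivation:
rank_ℚ(R)=2; free=4−2=2
SNF(R) diag = [5, 10] → torsion [5, 10]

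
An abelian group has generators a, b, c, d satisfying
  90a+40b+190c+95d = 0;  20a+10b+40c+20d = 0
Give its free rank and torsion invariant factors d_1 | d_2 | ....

Answer: M ≅ ℤ^2 ⊕ ℤ/5 ⊕ ℤ/10

Derivation:
rank_ℚ(R)=2; free=4−2=2
SNF(R) diag = [5, 10] → torsion [5, 10]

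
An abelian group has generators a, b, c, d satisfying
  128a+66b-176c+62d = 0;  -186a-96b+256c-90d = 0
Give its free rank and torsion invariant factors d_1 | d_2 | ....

Answer: M ≅ ℤ^2 ⊕ ℤ/2 ⊕ ℤ/2

Derivation:
rank_ℚ(R)=2; free=4−2=2
SNF(R) diag = [2, 2] → torsion [2, 2]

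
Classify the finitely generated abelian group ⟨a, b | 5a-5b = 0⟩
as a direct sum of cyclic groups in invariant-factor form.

Answer: M ≅ ℤ^1 ⊕ ℤ/5

Derivation:
rank_ℚ(R)=1; free=2−1=1
SNF(R) diag = [5] → torsion [5]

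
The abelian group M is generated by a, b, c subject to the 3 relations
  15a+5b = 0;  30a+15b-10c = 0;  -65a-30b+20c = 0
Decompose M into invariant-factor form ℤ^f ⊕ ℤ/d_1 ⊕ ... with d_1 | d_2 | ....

rank_ℚ(R)=3; free=3−3=0
SNF(R) diag = [5, 5, 10] → torsion [5, 5, 10]

Answer: M ≅ ℤ/5 ⊕ ℤ/5 ⊕ ℤ/10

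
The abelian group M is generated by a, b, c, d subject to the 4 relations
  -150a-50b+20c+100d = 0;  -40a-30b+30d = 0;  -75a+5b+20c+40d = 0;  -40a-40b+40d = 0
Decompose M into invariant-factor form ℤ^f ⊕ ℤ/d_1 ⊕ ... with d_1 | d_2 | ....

Answer: M ≅ ℤ/5 ⊕ ℤ/10 ⊕ ℤ/20 ⊕ ℤ/40

Derivation:
rank_ℚ(R)=4; free=4−4=0
SNF(R) diag = [5, 10, 20, 40] → torsion [5, 10, 20, 40]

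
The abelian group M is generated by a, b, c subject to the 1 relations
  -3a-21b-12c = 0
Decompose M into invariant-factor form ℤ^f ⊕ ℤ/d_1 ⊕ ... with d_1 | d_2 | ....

rank_ℚ(R)=1; free=3−1=2
SNF(R) diag = [3] → torsion [3]

Answer: M ≅ ℤ^2 ⊕ ℤ/3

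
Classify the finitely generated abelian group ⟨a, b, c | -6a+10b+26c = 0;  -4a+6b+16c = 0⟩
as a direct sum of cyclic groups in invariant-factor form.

Answer: M ≅ ℤ^1 ⊕ ℤ/2 ⊕ ℤ/2

Derivation:
rank_ℚ(R)=2; free=3−2=1
SNF(R) diag = [2, 2] → torsion [2, 2]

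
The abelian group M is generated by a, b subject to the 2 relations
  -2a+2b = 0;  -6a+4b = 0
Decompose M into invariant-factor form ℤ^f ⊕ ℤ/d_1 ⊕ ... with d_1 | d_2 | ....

rank_ℚ(R)=2; free=2−2=0
SNF(R) diag = [2, 2] → torsion [2, 2]

Answer: M ≅ ℤ/2 ⊕ ℤ/2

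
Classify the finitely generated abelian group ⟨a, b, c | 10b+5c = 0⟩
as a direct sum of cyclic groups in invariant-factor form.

Answer: M ≅ ℤ^2 ⊕ ℤ/5

Derivation:
rank_ℚ(R)=1; free=3−1=2
SNF(R) diag = [5] → torsion [5]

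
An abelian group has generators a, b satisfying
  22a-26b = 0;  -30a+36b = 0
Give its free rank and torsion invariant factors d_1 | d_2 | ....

rank_ℚ(R)=2; free=2−2=0
SNF(R) diag = [2, 6] → torsion [2, 6]

Answer: M ≅ ℤ/2 ⊕ ℤ/6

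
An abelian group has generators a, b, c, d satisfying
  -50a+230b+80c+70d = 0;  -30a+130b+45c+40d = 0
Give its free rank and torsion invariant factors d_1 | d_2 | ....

rank_ℚ(R)=2; free=4−2=2
SNF(R) diag = [5, 10] → torsion [5, 10]

Answer: M ≅ ℤ^2 ⊕ ℤ/5 ⊕ ℤ/10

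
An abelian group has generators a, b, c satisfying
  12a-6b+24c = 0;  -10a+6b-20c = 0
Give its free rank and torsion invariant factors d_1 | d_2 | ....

rank_ℚ(R)=2; free=3−2=1
SNF(R) diag = [2, 6] → torsion [2, 6]

Answer: M ≅ ℤ^1 ⊕ ℤ/2 ⊕ ℤ/6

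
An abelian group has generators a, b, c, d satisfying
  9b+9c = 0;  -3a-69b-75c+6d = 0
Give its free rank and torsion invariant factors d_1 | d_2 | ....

Answer: M ≅ ℤ^2 ⊕ ℤ/3 ⊕ ℤ/9

Derivation:
rank_ℚ(R)=2; free=4−2=2
SNF(R) diag = [3, 9] → torsion [3, 9]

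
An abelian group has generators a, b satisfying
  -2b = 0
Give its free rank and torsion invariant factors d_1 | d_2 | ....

rank_ℚ(R)=1; free=2−1=1
SNF(R) diag = [2] → torsion [2]

Answer: M ≅ ℤ^1 ⊕ ℤ/2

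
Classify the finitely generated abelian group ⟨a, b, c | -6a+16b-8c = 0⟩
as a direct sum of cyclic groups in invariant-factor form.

Answer: M ≅ ℤ^2 ⊕ ℤ/2

Derivation:
rank_ℚ(R)=1; free=3−1=2
SNF(R) diag = [2] → torsion [2]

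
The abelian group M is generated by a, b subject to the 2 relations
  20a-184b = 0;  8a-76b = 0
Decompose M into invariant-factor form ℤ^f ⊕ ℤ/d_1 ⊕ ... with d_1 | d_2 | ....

Answer: M ≅ ℤ/4 ⊕ ℤ/12

Derivation:
rank_ℚ(R)=2; free=2−2=0
SNF(R) diag = [4, 12] → torsion [4, 12]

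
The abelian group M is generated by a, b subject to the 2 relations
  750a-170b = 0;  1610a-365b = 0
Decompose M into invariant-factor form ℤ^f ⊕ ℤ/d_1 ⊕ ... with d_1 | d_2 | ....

Answer: M ≅ ℤ/5 ⊕ ℤ/10

Derivation:
rank_ℚ(R)=2; free=2−2=0
SNF(R) diag = [5, 10] → torsion [5, 10]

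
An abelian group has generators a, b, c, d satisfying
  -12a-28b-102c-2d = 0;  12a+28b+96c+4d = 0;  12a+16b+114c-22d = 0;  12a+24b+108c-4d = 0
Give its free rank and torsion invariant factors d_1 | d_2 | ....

Answer: M ≅ ℤ/2 ⊕ ℤ/4 ⊕ ℤ/12 ⊕ ℤ/24

Derivation:
rank_ℚ(R)=4; free=4−4=0
SNF(R) diag = [2, 4, 12, 24] → torsion [2, 4, 12, 24]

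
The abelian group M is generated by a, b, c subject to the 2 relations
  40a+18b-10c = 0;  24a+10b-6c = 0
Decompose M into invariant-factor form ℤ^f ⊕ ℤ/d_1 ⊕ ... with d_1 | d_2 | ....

rank_ℚ(R)=2; free=3−2=1
SNF(R) diag = [2, 4] → torsion [2, 4]

Answer: M ≅ ℤ^1 ⊕ ℤ/2 ⊕ ℤ/4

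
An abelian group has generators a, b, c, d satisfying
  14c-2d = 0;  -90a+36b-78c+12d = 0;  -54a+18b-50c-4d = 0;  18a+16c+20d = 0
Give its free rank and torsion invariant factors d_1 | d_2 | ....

Answer: M ≅ ℤ/2 ⊕ ℤ/6 ⊕ ℤ/18 ⊕ ℤ/18

Derivation:
rank_ℚ(R)=4; free=4−4=0
SNF(R) diag = [2, 6, 18, 18] → torsion [2, 6, 18, 18]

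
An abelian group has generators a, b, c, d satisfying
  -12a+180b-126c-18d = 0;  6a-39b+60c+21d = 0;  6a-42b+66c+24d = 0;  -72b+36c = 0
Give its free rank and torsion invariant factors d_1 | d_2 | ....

Answer: M ≅ ℤ/3 ⊕ ℤ/6 ⊕ ℤ/18 ⊕ ℤ/36

Derivation:
rank_ℚ(R)=4; free=4−4=0
SNF(R) diag = [3, 6, 18, 36] → torsion [3, 6, 18, 36]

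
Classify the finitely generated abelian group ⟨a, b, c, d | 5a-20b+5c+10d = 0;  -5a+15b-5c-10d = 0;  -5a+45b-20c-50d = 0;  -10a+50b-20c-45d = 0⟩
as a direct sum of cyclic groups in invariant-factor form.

Answer: M ≅ ℤ/5 ⊕ ℤ/5 ⊕ ℤ/5 ⊕ ℤ/5

Derivation:
rank_ℚ(R)=4; free=4−4=0
SNF(R) diag = [5, 5, 5, 5] → torsion [5, 5, 5, 5]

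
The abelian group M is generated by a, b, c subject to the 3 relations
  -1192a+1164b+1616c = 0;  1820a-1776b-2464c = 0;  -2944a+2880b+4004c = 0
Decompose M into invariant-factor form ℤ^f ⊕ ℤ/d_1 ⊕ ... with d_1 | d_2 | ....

Answer: M ≅ ℤ/4 ⊕ ℤ/12 ⊕ ℤ/36

Derivation:
rank_ℚ(R)=3; free=3−3=0
SNF(R) diag = [4, 12, 36] → torsion [4, 12, 36]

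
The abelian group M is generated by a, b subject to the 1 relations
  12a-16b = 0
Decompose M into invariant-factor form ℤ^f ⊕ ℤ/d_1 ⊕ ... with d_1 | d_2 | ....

rank_ℚ(R)=1; free=2−1=1
SNF(R) diag = [4] → torsion [4]

Answer: M ≅ ℤ^1 ⊕ ℤ/4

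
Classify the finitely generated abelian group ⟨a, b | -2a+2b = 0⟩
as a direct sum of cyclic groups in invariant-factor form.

rank_ℚ(R)=1; free=2−1=1
SNF(R) diag = [2] → torsion [2]

Answer: M ≅ ℤ^1 ⊕ ℤ/2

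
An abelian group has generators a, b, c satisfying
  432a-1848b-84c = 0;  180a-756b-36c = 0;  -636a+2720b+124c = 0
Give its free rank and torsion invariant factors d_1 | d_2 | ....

Answer: M ≅ ℤ/4 ⊕ ℤ/12 ⊕ ℤ/36

Derivation:
rank_ℚ(R)=3; free=3−3=0
SNF(R) diag = [4, 12, 36] → torsion [4, 12, 36]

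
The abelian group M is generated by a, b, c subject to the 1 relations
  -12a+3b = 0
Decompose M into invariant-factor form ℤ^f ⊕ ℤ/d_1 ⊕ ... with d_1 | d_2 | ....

rank_ℚ(R)=1; free=3−1=2
SNF(R) diag = [3] → torsion [3]

Answer: M ≅ ℤ^2 ⊕ ℤ/3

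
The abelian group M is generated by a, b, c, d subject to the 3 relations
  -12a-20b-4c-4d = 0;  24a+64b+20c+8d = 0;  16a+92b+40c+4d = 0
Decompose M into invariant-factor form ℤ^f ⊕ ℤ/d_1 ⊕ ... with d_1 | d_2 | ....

Answer: M ≅ ℤ^1 ⊕ ℤ/4 ⊕ ℤ/4 ⊕ ℤ/12

Derivation:
rank_ℚ(R)=3; free=4−3=1
SNF(R) diag = [4, 4, 12] → torsion [4, 4, 12]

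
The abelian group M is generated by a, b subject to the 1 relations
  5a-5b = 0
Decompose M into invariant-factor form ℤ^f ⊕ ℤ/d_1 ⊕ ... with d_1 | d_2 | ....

Answer: M ≅ ℤ^1 ⊕ ℤ/5

Derivation:
rank_ℚ(R)=1; free=2−1=1
SNF(R) diag = [5] → torsion [5]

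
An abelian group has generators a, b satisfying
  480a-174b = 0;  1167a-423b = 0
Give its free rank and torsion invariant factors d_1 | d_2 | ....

rank_ℚ(R)=2; free=2−2=0
SNF(R) diag = [3, 6] → torsion [3, 6]

Answer: M ≅ ℤ/3 ⊕ ℤ/6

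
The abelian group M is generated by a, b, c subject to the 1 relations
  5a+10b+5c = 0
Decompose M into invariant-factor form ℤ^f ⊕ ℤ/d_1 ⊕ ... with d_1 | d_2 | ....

rank_ℚ(R)=1; free=3−1=2
SNF(R) diag = [5] → torsion [5]

Answer: M ≅ ℤ^2 ⊕ ℤ/5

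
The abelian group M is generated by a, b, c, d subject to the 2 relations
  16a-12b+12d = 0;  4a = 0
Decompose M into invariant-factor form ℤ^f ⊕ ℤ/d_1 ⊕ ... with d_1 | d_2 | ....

rank_ℚ(R)=2; free=4−2=2
SNF(R) diag = [4, 12] → torsion [4, 12]

Answer: M ≅ ℤ^2 ⊕ ℤ/4 ⊕ ℤ/12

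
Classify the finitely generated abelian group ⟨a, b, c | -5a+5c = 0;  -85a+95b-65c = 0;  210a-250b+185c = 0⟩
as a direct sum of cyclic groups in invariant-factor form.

Answer: M ≅ ℤ/5 ⊕ ℤ/5 ⊕ ℤ/5

Derivation:
rank_ℚ(R)=3; free=3−3=0
SNF(R) diag = [5, 5, 5] → torsion [5, 5, 5]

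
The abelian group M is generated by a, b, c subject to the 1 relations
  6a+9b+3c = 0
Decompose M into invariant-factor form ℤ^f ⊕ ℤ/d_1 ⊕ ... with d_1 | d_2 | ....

Answer: M ≅ ℤ^2 ⊕ ℤ/3

Derivation:
rank_ℚ(R)=1; free=3−1=2
SNF(R) diag = [3] → torsion [3]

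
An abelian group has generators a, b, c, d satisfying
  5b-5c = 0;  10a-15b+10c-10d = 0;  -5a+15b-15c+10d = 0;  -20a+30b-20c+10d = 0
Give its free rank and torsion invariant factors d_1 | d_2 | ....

rank_ℚ(R)=4; free=4−4=0
SNF(R) diag = [5, 5, 5, 10] → torsion [5, 5, 5, 10]

Answer: M ≅ ℤ/5 ⊕ ℤ/5 ⊕ ℤ/5 ⊕ ℤ/10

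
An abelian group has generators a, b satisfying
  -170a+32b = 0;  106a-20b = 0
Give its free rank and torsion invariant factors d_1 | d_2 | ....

rank_ℚ(R)=2; free=2−2=0
SNF(R) diag = [2, 4] → torsion [2, 4]

Answer: M ≅ ℤ/2 ⊕ ℤ/4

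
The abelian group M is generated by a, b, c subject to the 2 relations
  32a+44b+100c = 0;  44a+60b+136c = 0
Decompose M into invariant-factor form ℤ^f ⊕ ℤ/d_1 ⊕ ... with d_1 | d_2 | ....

rank_ℚ(R)=2; free=3−2=1
SNF(R) diag = [4, 4] → torsion [4, 4]

Answer: M ≅ ℤ^1 ⊕ ℤ/4 ⊕ ℤ/4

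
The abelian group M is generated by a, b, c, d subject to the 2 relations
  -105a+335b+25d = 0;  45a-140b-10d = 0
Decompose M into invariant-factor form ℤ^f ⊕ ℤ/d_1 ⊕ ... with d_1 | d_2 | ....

Answer: M ≅ ℤ^2 ⊕ ℤ/5 ⊕ ℤ/15

Derivation:
rank_ℚ(R)=2; free=4−2=2
SNF(R) diag = [5, 15] → torsion [5, 15]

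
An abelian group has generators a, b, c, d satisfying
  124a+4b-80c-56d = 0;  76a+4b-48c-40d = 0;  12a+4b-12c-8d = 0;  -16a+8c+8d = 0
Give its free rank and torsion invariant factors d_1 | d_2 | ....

rank_ℚ(R)=4; free=4−4=0
SNF(R) diag = [4, 4, 8, 16] → torsion [4, 4, 8, 16]

Answer: M ≅ ℤ/4 ⊕ ℤ/4 ⊕ ℤ/8 ⊕ ℤ/16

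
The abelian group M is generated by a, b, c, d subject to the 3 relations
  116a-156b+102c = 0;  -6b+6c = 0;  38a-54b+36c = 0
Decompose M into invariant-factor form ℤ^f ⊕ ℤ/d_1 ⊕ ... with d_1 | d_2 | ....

rank_ℚ(R)=3; free=4−3=1
SNF(R) diag = [2, 6, 18] → torsion [2, 6, 18]

Answer: M ≅ ℤ^1 ⊕ ℤ/2 ⊕ ℤ/6 ⊕ ℤ/18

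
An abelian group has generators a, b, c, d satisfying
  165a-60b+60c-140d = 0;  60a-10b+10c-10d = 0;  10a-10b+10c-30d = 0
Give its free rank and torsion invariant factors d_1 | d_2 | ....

rank_ℚ(R)=3; free=4−3=1
SNF(R) diag = [5, 10, 20] → torsion [5, 10, 20]

Answer: M ≅ ℤ^1 ⊕ ℤ/5 ⊕ ℤ/10 ⊕ ℤ/20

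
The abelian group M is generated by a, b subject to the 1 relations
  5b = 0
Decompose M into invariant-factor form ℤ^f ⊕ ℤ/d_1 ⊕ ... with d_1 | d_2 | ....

Answer: M ≅ ℤ^1 ⊕ ℤ/5

Derivation:
rank_ℚ(R)=1; free=2−1=1
SNF(R) diag = [5] → torsion [5]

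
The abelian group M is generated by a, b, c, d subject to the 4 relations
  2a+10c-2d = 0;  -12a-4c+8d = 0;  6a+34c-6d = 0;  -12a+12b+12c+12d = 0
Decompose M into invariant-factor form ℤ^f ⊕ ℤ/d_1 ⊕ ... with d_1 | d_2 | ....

Answer: M ≅ ℤ/2 ⊕ ℤ/4 ⊕ ℤ/4 ⊕ ℤ/12

Derivation:
rank_ℚ(R)=4; free=4−4=0
SNF(R) diag = [2, 4, 4, 12] → torsion [2, 4, 4, 12]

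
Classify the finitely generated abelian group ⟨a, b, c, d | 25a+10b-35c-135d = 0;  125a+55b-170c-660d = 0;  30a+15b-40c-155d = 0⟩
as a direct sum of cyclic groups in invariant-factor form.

Answer: M ≅ ℤ^1 ⊕ ℤ/5 ⊕ ℤ/5 ⊕ ℤ/5

Derivation:
rank_ℚ(R)=3; free=4−3=1
SNF(R) diag = [5, 5, 5] → torsion [5, 5, 5]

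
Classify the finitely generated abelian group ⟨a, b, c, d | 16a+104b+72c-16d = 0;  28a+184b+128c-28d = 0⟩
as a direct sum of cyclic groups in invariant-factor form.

rank_ℚ(R)=2; free=4−2=2
SNF(R) diag = [4, 8] → torsion [4, 8]

Answer: M ≅ ℤ^2 ⊕ ℤ/4 ⊕ ℤ/8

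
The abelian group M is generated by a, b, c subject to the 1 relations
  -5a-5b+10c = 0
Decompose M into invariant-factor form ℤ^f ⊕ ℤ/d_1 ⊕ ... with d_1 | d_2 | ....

Answer: M ≅ ℤ^2 ⊕ ℤ/5

Derivation:
rank_ℚ(R)=1; free=3−1=2
SNF(R) diag = [5] → torsion [5]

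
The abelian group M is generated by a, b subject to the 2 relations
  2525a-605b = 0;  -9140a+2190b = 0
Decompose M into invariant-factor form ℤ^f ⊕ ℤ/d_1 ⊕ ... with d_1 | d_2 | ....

rank_ℚ(R)=2; free=2−2=0
SNF(R) diag = [5, 10] → torsion [5, 10]

Answer: M ≅ ℤ/5 ⊕ ℤ/10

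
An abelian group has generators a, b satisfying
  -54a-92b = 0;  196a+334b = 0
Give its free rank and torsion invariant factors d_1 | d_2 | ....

rank_ℚ(R)=2; free=2−2=0
SNF(R) diag = [2, 2] → torsion [2, 2]

Answer: M ≅ ℤ/2 ⊕ ℤ/2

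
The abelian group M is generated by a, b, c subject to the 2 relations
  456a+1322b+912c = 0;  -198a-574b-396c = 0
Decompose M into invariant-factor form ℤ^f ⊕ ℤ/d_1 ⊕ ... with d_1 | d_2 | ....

Answer: M ≅ ℤ^1 ⊕ ℤ/2 ⊕ ℤ/6

Derivation:
rank_ℚ(R)=2; free=3−2=1
SNF(R) diag = [2, 6] → torsion [2, 6]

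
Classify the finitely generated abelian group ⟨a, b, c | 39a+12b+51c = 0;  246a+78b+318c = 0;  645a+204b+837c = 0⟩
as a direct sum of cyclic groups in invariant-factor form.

rank_ℚ(R)=3; free=3−3=0
SNF(R) diag = [3, 6, 12] → torsion [3, 6, 12]

Answer: M ≅ ℤ/3 ⊕ ℤ/6 ⊕ ℤ/12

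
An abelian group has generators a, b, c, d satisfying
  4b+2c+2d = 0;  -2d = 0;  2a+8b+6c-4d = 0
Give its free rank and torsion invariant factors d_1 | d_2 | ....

rank_ℚ(R)=3; free=4−3=1
SNF(R) diag = [2, 2, 2] → torsion [2, 2, 2]

Answer: M ≅ ℤ^1 ⊕ ℤ/2 ⊕ ℤ/2 ⊕ ℤ/2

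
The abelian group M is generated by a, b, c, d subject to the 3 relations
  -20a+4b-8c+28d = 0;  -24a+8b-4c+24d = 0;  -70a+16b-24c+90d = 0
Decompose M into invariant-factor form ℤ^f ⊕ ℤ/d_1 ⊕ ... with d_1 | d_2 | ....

rank_ℚ(R)=3; free=4−3=1
SNF(R) diag = [2, 4, 4] → torsion [2, 4, 4]

Answer: M ≅ ℤ^1 ⊕ ℤ/2 ⊕ ℤ/4 ⊕ ℤ/4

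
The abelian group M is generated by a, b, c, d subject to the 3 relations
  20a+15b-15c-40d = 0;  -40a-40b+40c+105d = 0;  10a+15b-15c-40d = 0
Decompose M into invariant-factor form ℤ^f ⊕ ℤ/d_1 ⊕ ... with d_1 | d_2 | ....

rank_ℚ(R)=3; free=4−3=1
SNF(R) diag = [5, 5, 10] → torsion [5, 5, 10]

Answer: M ≅ ℤ^1 ⊕ ℤ/5 ⊕ ℤ/5 ⊕ ℤ/10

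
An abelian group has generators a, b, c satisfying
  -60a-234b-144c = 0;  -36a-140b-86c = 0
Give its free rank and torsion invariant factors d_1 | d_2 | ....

Answer: M ≅ ℤ^1 ⊕ ℤ/2 ⊕ ℤ/6

Derivation:
rank_ℚ(R)=2; free=3−2=1
SNF(R) diag = [2, 6] → torsion [2, 6]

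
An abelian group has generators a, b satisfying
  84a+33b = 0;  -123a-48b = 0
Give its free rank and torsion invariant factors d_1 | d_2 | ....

Answer: M ≅ ℤ/3 ⊕ ℤ/9

Derivation:
rank_ℚ(R)=2; free=2−2=0
SNF(R) diag = [3, 9] → torsion [3, 9]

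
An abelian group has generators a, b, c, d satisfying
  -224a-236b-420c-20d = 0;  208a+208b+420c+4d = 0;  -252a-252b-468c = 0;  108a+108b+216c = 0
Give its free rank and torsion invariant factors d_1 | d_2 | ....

rank_ℚ(R)=4; free=4−4=0
SNF(R) diag = [4, 12, 36, 108] → torsion [4, 12, 36, 108]

Answer: M ≅ ℤ/4 ⊕ ℤ/12 ⊕ ℤ/36 ⊕ ℤ/108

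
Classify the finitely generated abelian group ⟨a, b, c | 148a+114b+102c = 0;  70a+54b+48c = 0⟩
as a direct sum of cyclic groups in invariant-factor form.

rank_ℚ(R)=2; free=3−2=1
SNF(R) diag = [2, 6] → torsion [2, 6]

Answer: M ≅ ℤ^1 ⊕ ℤ/2 ⊕ ℤ/6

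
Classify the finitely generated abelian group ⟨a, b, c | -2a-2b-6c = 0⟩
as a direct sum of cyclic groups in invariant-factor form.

Answer: M ≅ ℤ^2 ⊕ ℤ/2

Derivation:
rank_ℚ(R)=1; free=3−1=2
SNF(R) diag = [2] → torsion [2]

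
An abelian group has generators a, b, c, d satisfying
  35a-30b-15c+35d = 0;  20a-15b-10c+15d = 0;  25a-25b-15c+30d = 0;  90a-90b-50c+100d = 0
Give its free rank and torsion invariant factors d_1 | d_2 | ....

rank_ℚ(R)=4; free=4−4=0
SNF(R) diag = [5, 5, 10, 20] → torsion [5, 5, 10, 20]

Answer: M ≅ ℤ/5 ⊕ ℤ/5 ⊕ ℤ/10 ⊕ ℤ/20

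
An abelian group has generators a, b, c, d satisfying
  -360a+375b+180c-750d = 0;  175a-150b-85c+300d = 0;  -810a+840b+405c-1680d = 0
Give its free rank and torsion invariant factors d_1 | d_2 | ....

Answer: M ≅ ℤ^1 ⊕ ℤ/5 ⊕ ℤ/15 ⊕ ℤ/45

Derivation:
rank_ℚ(R)=3; free=4−3=1
SNF(R) diag = [5, 15, 45] → torsion [5, 15, 45]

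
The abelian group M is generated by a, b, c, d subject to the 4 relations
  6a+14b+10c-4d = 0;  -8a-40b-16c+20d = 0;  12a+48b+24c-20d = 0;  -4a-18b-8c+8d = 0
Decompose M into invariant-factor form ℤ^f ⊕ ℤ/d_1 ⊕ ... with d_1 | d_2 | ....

Answer: M ≅ ℤ/2 ⊕ ℤ/2 ⊕ ℤ/4 ⊕ ℤ/4

Derivation:
rank_ℚ(R)=4; free=4−4=0
SNF(R) diag = [2, 2, 4, 4] → torsion [2, 2, 4, 4]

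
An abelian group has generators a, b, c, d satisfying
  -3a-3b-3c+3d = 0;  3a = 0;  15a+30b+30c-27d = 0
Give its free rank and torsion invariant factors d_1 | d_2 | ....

Answer: M ≅ ℤ^1 ⊕ ℤ/3 ⊕ ℤ/3 ⊕ ℤ/3

Derivation:
rank_ℚ(R)=3; free=4−3=1
SNF(R) diag = [3, 3, 3] → torsion [3, 3, 3]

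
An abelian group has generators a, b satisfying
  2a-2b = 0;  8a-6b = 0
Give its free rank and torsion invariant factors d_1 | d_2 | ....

Answer: M ≅ ℤ/2 ⊕ ℤ/2

Derivation:
rank_ℚ(R)=2; free=2−2=0
SNF(R) diag = [2, 2] → torsion [2, 2]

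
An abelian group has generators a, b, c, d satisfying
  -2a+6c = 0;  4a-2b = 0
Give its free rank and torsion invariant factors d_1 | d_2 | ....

Answer: M ≅ ℤ^2 ⊕ ℤ/2 ⊕ ℤ/2

Derivation:
rank_ℚ(R)=2; free=4−2=2
SNF(R) diag = [2, 2] → torsion [2, 2]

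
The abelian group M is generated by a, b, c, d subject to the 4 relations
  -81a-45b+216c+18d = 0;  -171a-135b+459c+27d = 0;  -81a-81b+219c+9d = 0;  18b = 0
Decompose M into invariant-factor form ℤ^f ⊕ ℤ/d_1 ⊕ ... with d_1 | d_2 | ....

rank_ℚ(R)=4; free=4−4=0
SNF(R) diag = [3, 9, 18, 18] → torsion [3, 9, 18, 18]

Answer: M ≅ ℤ/3 ⊕ ℤ/9 ⊕ ℤ/18 ⊕ ℤ/18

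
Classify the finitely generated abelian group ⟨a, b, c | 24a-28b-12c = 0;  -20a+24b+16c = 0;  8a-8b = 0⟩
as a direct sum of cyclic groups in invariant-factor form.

Answer: M ≅ ℤ/4 ⊕ ℤ/4 ⊕ ℤ/8

Derivation:
rank_ℚ(R)=3; free=3−3=0
SNF(R) diag = [4, 4, 8] → torsion [4, 4, 8]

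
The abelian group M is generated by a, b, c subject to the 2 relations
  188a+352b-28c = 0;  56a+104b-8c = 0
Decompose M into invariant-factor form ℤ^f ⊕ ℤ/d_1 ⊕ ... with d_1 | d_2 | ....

Answer: M ≅ ℤ^1 ⊕ ℤ/4 ⊕ ℤ/8

Derivation:
rank_ℚ(R)=2; free=3−2=1
SNF(R) diag = [4, 8] → torsion [4, 8]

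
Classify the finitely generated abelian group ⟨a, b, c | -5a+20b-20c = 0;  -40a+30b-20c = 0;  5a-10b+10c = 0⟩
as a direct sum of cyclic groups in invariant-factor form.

Answer: M ≅ ℤ/5 ⊕ ℤ/10 ⊕ ℤ/10

Derivation:
rank_ℚ(R)=3; free=3−3=0
SNF(R) diag = [5, 10, 10] → torsion [5, 10, 10]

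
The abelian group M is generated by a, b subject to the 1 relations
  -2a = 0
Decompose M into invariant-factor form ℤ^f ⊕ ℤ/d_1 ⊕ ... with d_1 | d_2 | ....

Answer: M ≅ ℤ^1 ⊕ ℤ/2

Derivation:
rank_ℚ(R)=1; free=2−1=1
SNF(R) diag = [2] → torsion [2]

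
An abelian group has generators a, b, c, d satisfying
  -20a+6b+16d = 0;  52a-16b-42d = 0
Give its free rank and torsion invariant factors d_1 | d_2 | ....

rank_ℚ(R)=2; free=4−2=2
SNF(R) diag = [2, 2] → torsion [2, 2]

Answer: M ≅ ℤ^2 ⊕ ℤ/2 ⊕ ℤ/2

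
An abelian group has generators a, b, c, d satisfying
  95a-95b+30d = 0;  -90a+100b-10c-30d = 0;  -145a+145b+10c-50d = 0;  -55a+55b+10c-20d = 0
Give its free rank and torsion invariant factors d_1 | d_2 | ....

rank_ℚ(R)=4; free=4−4=0
SNF(R) diag = [5, 10, 10, 30] → torsion [5, 10, 10, 30]

Answer: M ≅ ℤ/5 ⊕ ℤ/10 ⊕ ℤ/10 ⊕ ℤ/30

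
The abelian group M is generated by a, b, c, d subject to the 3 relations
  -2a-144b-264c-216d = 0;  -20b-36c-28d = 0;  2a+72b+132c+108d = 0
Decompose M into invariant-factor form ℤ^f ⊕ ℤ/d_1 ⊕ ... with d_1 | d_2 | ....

rank_ℚ(R)=3; free=4−3=1
SNF(R) diag = [2, 4, 12] → torsion [2, 4, 12]

Answer: M ≅ ℤ^1 ⊕ ℤ/2 ⊕ ℤ/4 ⊕ ℤ/12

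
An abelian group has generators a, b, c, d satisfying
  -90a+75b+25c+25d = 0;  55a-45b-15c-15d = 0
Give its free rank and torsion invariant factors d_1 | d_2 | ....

Answer: M ≅ ℤ^2 ⊕ ℤ/5 ⊕ ℤ/5

Derivation:
rank_ℚ(R)=2; free=4−2=2
SNF(R) diag = [5, 5] → torsion [5, 5]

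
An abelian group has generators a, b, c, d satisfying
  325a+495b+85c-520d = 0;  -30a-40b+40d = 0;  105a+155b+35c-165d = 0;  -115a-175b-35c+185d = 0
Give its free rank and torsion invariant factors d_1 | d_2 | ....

rank_ℚ(R)=4; free=4−4=0
SNF(R) diag = [5, 5, 10, 20] → torsion [5, 5, 10, 20]

Answer: M ≅ ℤ/5 ⊕ ℤ/5 ⊕ ℤ/10 ⊕ ℤ/20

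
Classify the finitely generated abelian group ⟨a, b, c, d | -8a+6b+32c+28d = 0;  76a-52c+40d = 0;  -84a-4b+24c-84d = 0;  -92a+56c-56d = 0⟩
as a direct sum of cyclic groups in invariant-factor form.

Answer: M ≅ ℤ/2 ⊕ ℤ/4 ⊕ ℤ/12 ⊕ ℤ/36

Derivation:
rank_ℚ(R)=4; free=4−4=0
SNF(R) diag = [2, 4, 12, 36] → torsion [2, 4, 12, 36]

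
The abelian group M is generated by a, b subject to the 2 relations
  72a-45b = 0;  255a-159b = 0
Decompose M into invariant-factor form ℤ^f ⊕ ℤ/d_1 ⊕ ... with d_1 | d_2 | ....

Answer: M ≅ ℤ/3 ⊕ ℤ/9

Derivation:
rank_ℚ(R)=2; free=2−2=0
SNF(R) diag = [3, 9] → torsion [3, 9]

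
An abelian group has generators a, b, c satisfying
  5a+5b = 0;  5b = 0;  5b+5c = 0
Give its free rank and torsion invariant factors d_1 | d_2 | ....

Answer: M ≅ ℤ/5 ⊕ ℤ/5 ⊕ ℤ/5

Derivation:
rank_ℚ(R)=3; free=3−3=0
SNF(R) diag = [5, 5, 5] → torsion [5, 5, 5]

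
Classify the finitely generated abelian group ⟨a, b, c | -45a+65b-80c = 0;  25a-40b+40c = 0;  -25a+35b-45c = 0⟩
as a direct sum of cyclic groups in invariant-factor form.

rank_ℚ(R)=3; free=3−3=0
SNF(R) diag = [5, 5, 5] → torsion [5, 5, 5]

Answer: M ≅ ℤ/5 ⊕ ℤ/5 ⊕ ℤ/5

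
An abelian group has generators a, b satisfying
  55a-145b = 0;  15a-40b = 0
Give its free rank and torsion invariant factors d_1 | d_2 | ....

rank_ℚ(R)=2; free=2−2=0
SNF(R) diag = [5, 5] → torsion [5, 5]

Answer: M ≅ ℤ/5 ⊕ ℤ/5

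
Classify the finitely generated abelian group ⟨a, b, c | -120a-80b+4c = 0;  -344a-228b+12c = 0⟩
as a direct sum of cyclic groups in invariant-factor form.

rank_ℚ(R)=2; free=3−2=1
SNF(R) diag = [4, 4] → torsion [4, 4]

Answer: M ≅ ℤ^1 ⊕ ℤ/4 ⊕ ℤ/4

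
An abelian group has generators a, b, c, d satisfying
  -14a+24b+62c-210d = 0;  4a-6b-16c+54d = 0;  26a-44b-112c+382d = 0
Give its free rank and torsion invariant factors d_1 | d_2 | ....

rank_ℚ(R)=3; free=4−3=1
SNF(R) diag = [2, 2, 6] → torsion [2, 2, 6]

Answer: M ≅ ℤ^1 ⊕ ℤ/2 ⊕ ℤ/2 ⊕ ℤ/6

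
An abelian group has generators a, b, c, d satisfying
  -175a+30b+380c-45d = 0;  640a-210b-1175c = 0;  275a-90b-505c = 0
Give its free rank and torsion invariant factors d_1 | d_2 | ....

rank_ℚ(R)=3; free=4−3=1
SNF(R) diag = [5, 15, 45] → torsion [5, 15, 45]

Answer: M ≅ ℤ^1 ⊕ ℤ/5 ⊕ ℤ/15 ⊕ ℤ/45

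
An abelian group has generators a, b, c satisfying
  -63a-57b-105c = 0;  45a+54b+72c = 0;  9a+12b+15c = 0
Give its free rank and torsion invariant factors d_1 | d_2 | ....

Answer: M ≅ ℤ/3 ⊕ ℤ/9 ⊕ ℤ/27

Derivation:
rank_ℚ(R)=3; free=3−3=0
SNF(R) diag = [3, 9, 27] → torsion [3, 9, 27]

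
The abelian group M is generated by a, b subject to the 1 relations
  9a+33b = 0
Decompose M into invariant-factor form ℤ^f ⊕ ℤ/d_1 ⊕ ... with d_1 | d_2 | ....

rank_ℚ(R)=1; free=2−1=1
SNF(R) diag = [3] → torsion [3]

Answer: M ≅ ℤ^1 ⊕ ℤ/3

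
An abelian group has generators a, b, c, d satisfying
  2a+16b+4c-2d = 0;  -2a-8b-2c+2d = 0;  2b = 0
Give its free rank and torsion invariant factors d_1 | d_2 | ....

Answer: M ≅ ℤ^1 ⊕ ℤ/2 ⊕ ℤ/2 ⊕ ℤ/2

Derivation:
rank_ℚ(R)=3; free=4−3=1
SNF(R) diag = [2, 2, 2] → torsion [2, 2, 2]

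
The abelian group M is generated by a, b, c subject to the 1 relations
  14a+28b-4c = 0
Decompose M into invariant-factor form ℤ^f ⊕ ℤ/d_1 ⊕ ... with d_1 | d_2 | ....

rank_ℚ(R)=1; free=3−1=2
SNF(R) diag = [2] → torsion [2]

Answer: M ≅ ℤ^2 ⊕ ℤ/2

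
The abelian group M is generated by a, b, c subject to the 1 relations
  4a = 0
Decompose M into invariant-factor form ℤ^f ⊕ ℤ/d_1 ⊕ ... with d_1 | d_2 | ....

rank_ℚ(R)=1; free=3−1=2
SNF(R) diag = [4] → torsion [4]

Answer: M ≅ ℤ^2 ⊕ ℤ/4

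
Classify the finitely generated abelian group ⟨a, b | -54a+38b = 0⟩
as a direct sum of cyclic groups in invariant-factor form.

rank_ℚ(R)=1; free=2−1=1
SNF(R) diag = [2] → torsion [2]

Answer: M ≅ ℤ^1 ⊕ ℤ/2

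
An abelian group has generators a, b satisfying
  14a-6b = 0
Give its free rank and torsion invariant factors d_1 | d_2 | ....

rank_ℚ(R)=1; free=2−1=1
SNF(R) diag = [2] → torsion [2]

Answer: M ≅ ℤ^1 ⊕ ℤ/2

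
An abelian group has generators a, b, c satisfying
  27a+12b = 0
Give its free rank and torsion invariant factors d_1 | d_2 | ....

rank_ℚ(R)=1; free=3−1=2
SNF(R) diag = [3] → torsion [3]

Answer: M ≅ ℤ^2 ⊕ ℤ/3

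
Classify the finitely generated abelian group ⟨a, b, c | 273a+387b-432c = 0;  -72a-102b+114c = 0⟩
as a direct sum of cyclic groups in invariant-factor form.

rank_ℚ(R)=2; free=3−2=1
SNF(R) diag = [3, 6] → torsion [3, 6]

Answer: M ≅ ℤ^1 ⊕ ℤ/3 ⊕ ℤ/6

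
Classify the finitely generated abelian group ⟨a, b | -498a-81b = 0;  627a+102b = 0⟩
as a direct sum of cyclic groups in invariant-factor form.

rank_ℚ(R)=2; free=2−2=0
SNF(R) diag = [3, 3] → torsion [3, 3]

Answer: M ≅ ℤ/3 ⊕ ℤ/3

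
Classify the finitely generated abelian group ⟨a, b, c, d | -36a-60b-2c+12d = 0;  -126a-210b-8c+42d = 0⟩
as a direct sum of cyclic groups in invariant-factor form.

rank_ℚ(R)=2; free=4−2=2
SNF(R) diag = [2, 6] → torsion [2, 6]

Answer: M ≅ ℤ^2 ⊕ ℤ/2 ⊕ ℤ/6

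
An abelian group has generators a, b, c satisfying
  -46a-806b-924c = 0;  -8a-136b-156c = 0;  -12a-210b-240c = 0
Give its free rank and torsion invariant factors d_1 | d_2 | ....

Answer: M ≅ ℤ/2 ⊕ ℤ/6 ⊕ ℤ/12

Derivation:
rank_ℚ(R)=3; free=3−3=0
SNF(R) diag = [2, 6, 12] → torsion [2, 6, 12]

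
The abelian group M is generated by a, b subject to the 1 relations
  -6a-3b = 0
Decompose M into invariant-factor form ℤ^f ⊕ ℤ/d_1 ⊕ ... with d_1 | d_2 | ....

Answer: M ≅ ℤ^1 ⊕ ℤ/3

Derivation:
rank_ℚ(R)=1; free=2−1=1
SNF(R) diag = [3] → torsion [3]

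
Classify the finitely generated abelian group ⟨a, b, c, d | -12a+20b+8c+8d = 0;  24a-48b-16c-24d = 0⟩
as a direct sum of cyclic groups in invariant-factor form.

Answer: M ≅ ℤ^2 ⊕ ℤ/4 ⊕ ℤ/8

Derivation:
rank_ℚ(R)=2; free=4−2=2
SNF(R) diag = [4, 8] → torsion [4, 8]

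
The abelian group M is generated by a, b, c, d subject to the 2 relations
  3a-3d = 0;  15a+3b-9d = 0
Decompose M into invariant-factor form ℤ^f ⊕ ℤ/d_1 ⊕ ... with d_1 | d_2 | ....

rank_ℚ(R)=2; free=4−2=2
SNF(R) diag = [3, 3] → torsion [3, 3]

Answer: M ≅ ℤ^2 ⊕ ℤ/3 ⊕ ℤ/3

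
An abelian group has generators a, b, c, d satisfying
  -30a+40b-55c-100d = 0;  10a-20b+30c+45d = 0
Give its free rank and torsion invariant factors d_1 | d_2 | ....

Answer: M ≅ ℤ^2 ⊕ ℤ/5 ⊕ ℤ/5

Derivation:
rank_ℚ(R)=2; free=4−2=2
SNF(R) diag = [5, 5] → torsion [5, 5]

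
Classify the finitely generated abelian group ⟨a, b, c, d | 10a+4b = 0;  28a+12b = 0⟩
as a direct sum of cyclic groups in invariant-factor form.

Answer: M ≅ ℤ^2 ⊕ ℤ/2 ⊕ ℤ/4

Derivation:
rank_ℚ(R)=2; free=4−2=2
SNF(R) diag = [2, 4] → torsion [2, 4]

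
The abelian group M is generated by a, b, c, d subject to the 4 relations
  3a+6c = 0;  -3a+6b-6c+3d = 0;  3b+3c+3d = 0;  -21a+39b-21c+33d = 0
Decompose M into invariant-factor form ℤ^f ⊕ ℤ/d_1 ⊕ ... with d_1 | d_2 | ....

rank_ℚ(R)=4; free=4−4=0
SNF(R) diag = [3, 3, 3, 6] → torsion [3, 3, 3, 6]

Answer: M ≅ ℤ/3 ⊕ ℤ/3 ⊕ ℤ/3 ⊕ ℤ/6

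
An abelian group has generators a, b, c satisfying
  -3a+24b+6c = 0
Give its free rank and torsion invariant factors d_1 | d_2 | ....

Answer: M ≅ ℤ^2 ⊕ ℤ/3

Derivation:
rank_ℚ(R)=1; free=3−1=2
SNF(R) diag = [3] → torsion [3]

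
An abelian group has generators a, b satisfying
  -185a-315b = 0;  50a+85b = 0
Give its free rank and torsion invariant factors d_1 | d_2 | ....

Answer: M ≅ ℤ/5 ⊕ ℤ/5

Derivation:
rank_ℚ(R)=2; free=2−2=0
SNF(R) diag = [5, 5] → torsion [5, 5]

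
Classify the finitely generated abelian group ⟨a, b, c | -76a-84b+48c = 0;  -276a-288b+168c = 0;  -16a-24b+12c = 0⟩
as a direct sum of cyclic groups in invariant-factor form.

Answer: M ≅ ℤ/4 ⊕ ℤ/12 ⊕ ℤ/12

Derivation:
rank_ℚ(R)=3; free=3−3=0
SNF(R) diag = [4, 12, 12] → torsion [4, 12, 12]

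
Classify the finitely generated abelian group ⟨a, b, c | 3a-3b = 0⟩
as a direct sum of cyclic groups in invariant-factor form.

rank_ℚ(R)=1; free=3−1=2
SNF(R) diag = [3] → torsion [3]

Answer: M ≅ ℤ^2 ⊕ ℤ/3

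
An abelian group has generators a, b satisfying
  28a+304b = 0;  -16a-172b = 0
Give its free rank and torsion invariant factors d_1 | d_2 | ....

rank_ℚ(R)=2; free=2−2=0
SNF(R) diag = [4, 12] → torsion [4, 12]

Answer: M ≅ ℤ/4 ⊕ ℤ/12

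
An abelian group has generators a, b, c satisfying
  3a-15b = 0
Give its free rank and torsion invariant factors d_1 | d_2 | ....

Answer: M ≅ ℤ^2 ⊕ ℤ/3

Derivation:
rank_ℚ(R)=1; free=3−1=2
SNF(R) diag = [3] → torsion [3]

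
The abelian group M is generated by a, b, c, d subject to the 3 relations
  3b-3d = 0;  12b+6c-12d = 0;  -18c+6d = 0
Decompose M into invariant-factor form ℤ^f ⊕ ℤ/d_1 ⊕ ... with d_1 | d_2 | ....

rank_ℚ(R)=3; free=4−3=1
SNF(R) diag = [3, 6, 6] → torsion [3, 6, 6]

Answer: M ≅ ℤ^1 ⊕ ℤ/3 ⊕ ℤ/6 ⊕ ℤ/6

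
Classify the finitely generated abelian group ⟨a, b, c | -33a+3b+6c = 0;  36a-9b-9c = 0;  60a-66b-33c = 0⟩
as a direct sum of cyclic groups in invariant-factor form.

rank_ℚ(R)=3; free=3−3=0
SNF(R) diag = [3, 9, 27] → torsion [3, 9, 27]

Answer: M ≅ ℤ/3 ⊕ ℤ/9 ⊕ ℤ/27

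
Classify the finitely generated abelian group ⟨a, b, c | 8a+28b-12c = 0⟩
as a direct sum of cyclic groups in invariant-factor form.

Answer: M ≅ ℤ^2 ⊕ ℤ/4

Derivation:
rank_ℚ(R)=1; free=3−1=2
SNF(R) diag = [4] → torsion [4]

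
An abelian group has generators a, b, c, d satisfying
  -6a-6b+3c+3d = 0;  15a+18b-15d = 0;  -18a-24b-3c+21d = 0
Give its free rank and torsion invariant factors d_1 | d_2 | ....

rank_ℚ(R)=3; free=4−3=1
SNF(R) diag = [3, 3, 6] → torsion [3, 3, 6]

Answer: M ≅ ℤ^1 ⊕ ℤ/3 ⊕ ℤ/3 ⊕ ℤ/6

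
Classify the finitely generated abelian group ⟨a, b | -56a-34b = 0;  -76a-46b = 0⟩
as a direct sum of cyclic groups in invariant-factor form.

Answer: M ≅ ℤ/2 ⊕ ℤ/4

Derivation:
rank_ℚ(R)=2; free=2−2=0
SNF(R) diag = [2, 4] → torsion [2, 4]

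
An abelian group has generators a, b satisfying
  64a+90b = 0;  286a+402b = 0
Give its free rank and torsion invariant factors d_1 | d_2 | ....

Answer: M ≅ ℤ/2 ⊕ ℤ/6

Derivation:
rank_ℚ(R)=2; free=2−2=0
SNF(R) diag = [2, 6] → torsion [2, 6]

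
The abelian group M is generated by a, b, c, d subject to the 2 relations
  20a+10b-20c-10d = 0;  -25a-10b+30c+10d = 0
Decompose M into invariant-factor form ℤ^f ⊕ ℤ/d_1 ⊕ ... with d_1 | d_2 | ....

rank_ℚ(R)=2; free=4−2=2
SNF(R) diag = [5, 10] → torsion [5, 10]

Answer: M ≅ ℤ^2 ⊕ ℤ/5 ⊕ ℤ/10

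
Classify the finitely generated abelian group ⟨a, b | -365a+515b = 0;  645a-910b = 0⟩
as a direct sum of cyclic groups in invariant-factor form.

Answer: M ≅ ℤ/5 ⊕ ℤ/5

Derivation:
rank_ℚ(R)=2; free=2−2=0
SNF(R) diag = [5, 5] → torsion [5, 5]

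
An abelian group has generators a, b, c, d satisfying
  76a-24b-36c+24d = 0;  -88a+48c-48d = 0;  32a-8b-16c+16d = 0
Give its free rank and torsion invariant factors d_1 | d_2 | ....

Answer: M ≅ ℤ^1 ⊕ ℤ/4 ⊕ ℤ/8 ⊕ ℤ/24

Derivation:
rank_ℚ(R)=3; free=4−3=1
SNF(R) diag = [4, 8, 24] → torsion [4, 8, 24]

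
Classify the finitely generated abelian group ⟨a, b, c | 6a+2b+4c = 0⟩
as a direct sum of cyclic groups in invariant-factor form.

Answer: M ≅ ℤ^2 ⊕ ℤ/2

Derivation:
rank_ℚ(R)=1; free=3−1=2
SNF(R) diag = [2] → torsion [2]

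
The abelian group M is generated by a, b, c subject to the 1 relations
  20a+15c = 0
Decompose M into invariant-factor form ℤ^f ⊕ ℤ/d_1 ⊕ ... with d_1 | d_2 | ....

rank_ℚ(R)=1; free=3−1=2
SNF(R) diag = [5] → torsion [5]

Answer: M ≅ ℤ^2 ⊕ ℤ/5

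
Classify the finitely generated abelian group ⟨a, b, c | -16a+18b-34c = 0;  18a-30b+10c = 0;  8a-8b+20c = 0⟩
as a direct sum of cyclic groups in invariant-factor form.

rank_ℚ(R)=3; free=3−3=0
SNF(R) diag = [2, 2, 4] → torsion [2, 2, 4]

Answer: M ≅ ℤ/2 ⊕ ℤ/2 ⊕ ℤ/4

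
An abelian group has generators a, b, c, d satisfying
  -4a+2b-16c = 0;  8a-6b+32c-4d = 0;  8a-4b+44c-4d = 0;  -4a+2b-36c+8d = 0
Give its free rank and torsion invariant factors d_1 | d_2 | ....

Answer: M ≅ ℤ/2 ⊕ ℤ/4 ⊕ ℤ/4 ⊕ ℤ/4

Derivation:
rank_ℚ(R)=4; free=4−4=0
SNF(R) diag = [2, 4, 4, 4] → torsion [2, 4, 4, 4]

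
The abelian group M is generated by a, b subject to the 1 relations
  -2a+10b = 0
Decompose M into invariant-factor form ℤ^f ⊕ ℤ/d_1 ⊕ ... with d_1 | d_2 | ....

Answer: M ≅ ℤ^1 ⊕ ℤ/2

Derivation:
rank_ℚ(R)=1; free=2−1=1
SNF(R) diag = [2] → torsion [2]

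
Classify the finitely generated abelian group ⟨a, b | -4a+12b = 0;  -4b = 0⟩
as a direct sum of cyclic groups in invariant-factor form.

Answer: M ≅ ℤ/4 ⊕ ℤ/4

Derivation:
rank_ℚ(R)=2; free=2−2=0
SNF(R) diag = [4, 4] → torsion [4, 4]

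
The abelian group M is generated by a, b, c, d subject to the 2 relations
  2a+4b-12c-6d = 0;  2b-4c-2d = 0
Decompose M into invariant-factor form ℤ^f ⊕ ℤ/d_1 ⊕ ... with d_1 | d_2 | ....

rank_ℚ(R)=2; free=4−2=2
SNF(R) diag = [2, 2] → torsion [2, 2]

Answer: M ≅ ℤ^2 ⊕ ℤ/2 ⊕ ℤ/2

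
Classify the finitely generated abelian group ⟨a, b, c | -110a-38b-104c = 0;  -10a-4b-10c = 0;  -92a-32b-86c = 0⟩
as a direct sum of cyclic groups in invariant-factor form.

Answer: M ≅ ℤ/2 ⊕ ℤ/6 ⊕ ℤ/6

Derivation:
rank_ℚ(R)=3; free=3−3=0
SNF(R) diag = [2, 6, 6] → torsion [2, 6, 6]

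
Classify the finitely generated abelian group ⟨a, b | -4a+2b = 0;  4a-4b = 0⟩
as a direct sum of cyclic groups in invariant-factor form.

Answer: M ≅ ℤ/2 ⊕ ℤ/4

Derivation:
rank_ℚ(R)=2; free=2−2=0
SNF(R) diag = [2, 4] → torsion [2, 4]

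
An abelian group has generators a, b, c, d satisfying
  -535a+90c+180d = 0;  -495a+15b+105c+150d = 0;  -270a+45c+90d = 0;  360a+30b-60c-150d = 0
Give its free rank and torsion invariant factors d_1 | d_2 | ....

Answer: M ≅ ℤ/5 ⊕ ℤ/15 ⊕ ℤ/45 ⊕ ℤ/90

Derivation:
rank_ℚ(R)=4; free=4−4=0
SNF(R) diag = [5, 15, 45, 90] → torsion [5, 15, 45, 90]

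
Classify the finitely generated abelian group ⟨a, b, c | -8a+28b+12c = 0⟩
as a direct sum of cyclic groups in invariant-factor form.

rank_ℚ(R)=1; free=3−1=2
SNF(R) diag = [4] → torsion [4]

Answer: M ≅ ℤ^2 ⊕ ℤ/4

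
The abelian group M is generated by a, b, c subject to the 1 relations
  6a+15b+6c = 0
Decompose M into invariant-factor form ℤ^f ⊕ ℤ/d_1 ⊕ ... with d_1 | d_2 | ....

rank_ℚ(R)=1; free=3−1=2
SNF(R) diag = [3] → torsion [3]

Answer: M ≅ ℤ^2 ⊕ ℤ/3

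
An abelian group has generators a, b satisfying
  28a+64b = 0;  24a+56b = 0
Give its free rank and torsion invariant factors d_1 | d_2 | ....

rank_ℚ(R)=2; free=2−2=0
SNF(R) diag = [4, 8] → torsion [4, 8]

Answer: M ≅ ℤ/4 ⊕ ℤ/8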